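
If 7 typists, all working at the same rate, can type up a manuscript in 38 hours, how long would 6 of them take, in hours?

Total work is 7·38 = 266 typist-hours.
With 6 typists: 266/6 = 133/3 hours.

133/3 hours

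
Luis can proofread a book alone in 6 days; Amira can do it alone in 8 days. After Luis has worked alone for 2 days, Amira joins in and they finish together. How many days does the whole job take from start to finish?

30/7 days

In 2 days Luis does 2/6 = 1/3 of the job, leaving 2/3.
Luis and Amira together work at 7/24 per day, so finishing takes 2/3 ÷ 7/24 = 16/7 days.
Total time = 2 + 16/7 = 30/7 days.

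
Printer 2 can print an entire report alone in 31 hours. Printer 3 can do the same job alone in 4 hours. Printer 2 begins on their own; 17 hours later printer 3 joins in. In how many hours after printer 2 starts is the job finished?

93/5 hours

In the first 17 hours printer 2 alone does 17/31 of the job, leaving 14/31.
Once everyone is working, combined rate: 1/31 + 1/4 = (4 + 31)/124 = 35/124 per hour.
Remaining 14/31 at 35/124 per hour takes 8/5 hours.
Total from the start = 17 + 8/5 = 93/5 hours.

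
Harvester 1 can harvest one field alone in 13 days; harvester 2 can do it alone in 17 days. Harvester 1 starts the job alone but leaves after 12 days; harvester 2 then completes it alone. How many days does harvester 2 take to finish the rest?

17/13 days

In 12 days harvester 1 does 12/13 of the job, leaving 1/13.
Harvester 2 works at 1/17 per day, so finishing takes 1/13 ÷ 1/17 = 17/13 days.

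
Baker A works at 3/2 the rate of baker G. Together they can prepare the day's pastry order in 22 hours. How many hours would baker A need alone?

Let baker G's rate be r; then baker A's rate is (3/2)r, so together (3/2 + 1)r = (5/2)r = 1/22.
Thus r = 1/55 per hour.
Baker G alone: 55 hours; baker A alone: 110/3 hours.

110/3 hours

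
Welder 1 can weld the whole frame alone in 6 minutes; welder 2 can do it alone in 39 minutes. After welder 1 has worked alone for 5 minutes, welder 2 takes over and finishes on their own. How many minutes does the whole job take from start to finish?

23/2 minutes

In 5 minutes welder 1 does 5/6 of the job, leaving 1/6.
Welder 2 works at 1/39 per minute, so finishing takes 1/6 ÷ 1/39 = 13/2 minutes.
Total time = 5 + 13/2 = 23/2 minutes.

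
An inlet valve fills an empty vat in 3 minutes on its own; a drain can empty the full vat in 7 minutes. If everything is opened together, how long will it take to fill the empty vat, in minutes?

Net rate = 1/3 − 1/7 = (7 − 3)/21 = 4/21 per minute.
Filling time = 1 ÷ (4/21) = 21/4 minutes.

21/4 minutes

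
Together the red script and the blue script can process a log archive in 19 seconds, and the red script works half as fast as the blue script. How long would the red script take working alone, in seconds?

57 seconds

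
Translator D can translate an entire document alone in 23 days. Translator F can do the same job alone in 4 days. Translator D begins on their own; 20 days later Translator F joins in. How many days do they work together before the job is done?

4/9 days

In the first 20 days Translator D alone does 20/23 of the job, leaving 3/23.
Once everyone is working, combined rate: 1/23 + 1/4 = (4 + 23)/92 = 27/92 per day.
Remaining 3/23 at 27/92 per day takes 4/9 days.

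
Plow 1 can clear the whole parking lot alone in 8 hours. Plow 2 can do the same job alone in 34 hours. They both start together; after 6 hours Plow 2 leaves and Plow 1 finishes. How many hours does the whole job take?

112/17 hours

In the first 6 hours the combined rate is 21/136, so 63/68 of the job is done, leaving 5/68.
After Plow 2 leaves the rate is 1/8 per hour; the remaining 5/68 takes 10/17 hours.
Total = 6 + 10/17 = 112/17 hours.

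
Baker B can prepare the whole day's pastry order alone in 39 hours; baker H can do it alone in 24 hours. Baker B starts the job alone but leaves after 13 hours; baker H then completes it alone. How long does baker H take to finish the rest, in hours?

In 13 hours baker B does 13/39 = 1/3 of the job, leaving 2/3.
Baker H works at 1/24 per hour, so finishing takes 2/3 ÷ 1/24 = 16 hours.

16 hours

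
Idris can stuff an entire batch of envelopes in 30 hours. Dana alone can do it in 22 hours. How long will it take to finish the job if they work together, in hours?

165/13 hours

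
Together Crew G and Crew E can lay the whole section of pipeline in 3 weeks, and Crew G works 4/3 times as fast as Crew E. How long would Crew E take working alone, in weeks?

7 weeks

Let Crew E's rate be r; then Crew G's rate is (4/3)r, so together (4/3 + 1)r = (7/3)r = 1/3.
Thus r = 1/7 per week.
Crew E alone: 7 weeks; Crew G alone: 21/4 weeks.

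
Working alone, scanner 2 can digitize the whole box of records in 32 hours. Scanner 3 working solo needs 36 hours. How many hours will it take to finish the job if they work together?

288/17 hours

Combined rate: 1/32 + 1/36 = (9 + 8)/288 = 17/288 per hour.
Time = 1 ÷ (17/288) = 288/17 hours.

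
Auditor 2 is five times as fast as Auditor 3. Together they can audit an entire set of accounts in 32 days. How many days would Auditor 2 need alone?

192/5 days

Let Auditor 3's rate be r; then Auditor 2's rate is 5r, so together (5 + 1)r = 6r = 1/32.
Thus r = 1/192 per day.
Auditor 3 alone: 192 days; Auditor 2 alone: 192/5 days.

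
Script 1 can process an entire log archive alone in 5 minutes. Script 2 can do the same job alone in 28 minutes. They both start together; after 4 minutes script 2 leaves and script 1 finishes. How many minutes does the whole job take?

30/7 minutes

In the first 4 minutes the combined rate is 33/140, so 33/35 of the job is done, leaving 2/35.
After script 2 leaves the rate is 1/5 per minute; the remaining 2/35 takes 2/7 minutes.
Total = 4 + 2/7 = 30/7 minutes.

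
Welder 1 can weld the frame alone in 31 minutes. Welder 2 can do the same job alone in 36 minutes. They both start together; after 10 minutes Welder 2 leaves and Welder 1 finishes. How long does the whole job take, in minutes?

In the first 10 minutes the combined rate is 67/1116, so 335/558 of the job is done, leaving 223/558.
After Welder 2 leaves the rate is 1/31 per minute; the remaining 223/558 takes 223/18 minutes.
Total = 10 + 223/18 = 403/18 minutes.

403/18 minutes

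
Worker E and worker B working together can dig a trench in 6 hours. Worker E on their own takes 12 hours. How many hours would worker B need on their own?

12 hours

Combined rate is 1/6 per hour.
Known contribution: 1/12 per hour.
So worker B's rate is 1/6 − 1/12 = 1/12, meaning 12 hours alone.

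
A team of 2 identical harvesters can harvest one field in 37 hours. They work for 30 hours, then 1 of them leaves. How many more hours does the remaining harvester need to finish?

One harvester does 1/74 of the job per hour.
After 30 hours with 2 harvesters, 30/37 is done (7/37 left).
With 1 harvester the rate is 1/74, so the rest takes 7/37 ÷ 1/74 = 14 hours.

14 hours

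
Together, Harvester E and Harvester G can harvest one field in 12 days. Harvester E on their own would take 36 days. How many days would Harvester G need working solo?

Combined rate is 1/12 per day.
Known contribution: 1/36 per day.
So Harvester G's rate is 1/12 − 1/36 = 1/18, meaning 18 days alone.

18 days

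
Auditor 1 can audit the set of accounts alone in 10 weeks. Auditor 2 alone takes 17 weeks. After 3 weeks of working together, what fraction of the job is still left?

89/170

Combined rate: 1/10 + 1/17 = (17 + 10)/170 = 27/170 per week.
In 3 weeks they complete 3·27/170 = 81/170 of the job.
So 89/170 remains.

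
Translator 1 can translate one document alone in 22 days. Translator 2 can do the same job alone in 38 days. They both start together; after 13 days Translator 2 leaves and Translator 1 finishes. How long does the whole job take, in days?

In the first 13 days the combined rate is 15/209, so 195/209 of the job is done, leaving 14/209.
After Translator 2 leaves the rate is 1/22 per day; the remaining 14/209 takes 28/19 days.
Total = 13 + 28/19 = 275/19 days.

275/19 days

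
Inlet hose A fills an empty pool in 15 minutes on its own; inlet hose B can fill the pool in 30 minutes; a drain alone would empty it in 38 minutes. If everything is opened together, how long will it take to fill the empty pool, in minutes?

95/7 minutes

Net rate = 1/15 + 1/30 − 1/38 = (38 + 19 − 15)/570 = 42/570 = 7/95 per minute.
Filling time = 1 ÷ (7/95) = 95/7 minutes.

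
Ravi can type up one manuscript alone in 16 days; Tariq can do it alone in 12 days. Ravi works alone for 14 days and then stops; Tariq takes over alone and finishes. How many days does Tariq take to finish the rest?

3/2 days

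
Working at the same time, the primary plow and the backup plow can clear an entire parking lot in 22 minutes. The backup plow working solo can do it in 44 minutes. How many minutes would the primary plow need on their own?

44 minutes

Combined rate is 1/22 per minute.
Known contribution: 1/44 per minute.
So the primary plow's rate is 1/22 − 1/44 = 1/44, meaning 44 minutes alone.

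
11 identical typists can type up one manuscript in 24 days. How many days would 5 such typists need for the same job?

264/5 days

Total work is 11·24 = 264 typist-days.
With 5 typists: 264/5 days.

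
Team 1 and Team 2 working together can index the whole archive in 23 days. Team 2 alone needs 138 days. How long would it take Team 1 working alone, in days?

138/5 days

Combined rate is 1/23 per day.
Known contribution: 1/138 per day.
So Team 1's rate is 1/23 − 1/138 = 5/138, meaning 138/5 days alone.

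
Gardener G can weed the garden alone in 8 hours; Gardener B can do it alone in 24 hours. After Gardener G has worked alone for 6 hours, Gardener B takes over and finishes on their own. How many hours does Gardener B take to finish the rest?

6 hours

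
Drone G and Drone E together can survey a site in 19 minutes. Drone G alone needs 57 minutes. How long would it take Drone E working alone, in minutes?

57/2 minutes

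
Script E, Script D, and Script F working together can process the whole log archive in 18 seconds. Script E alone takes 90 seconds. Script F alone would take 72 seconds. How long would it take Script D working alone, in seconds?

360/11 seconds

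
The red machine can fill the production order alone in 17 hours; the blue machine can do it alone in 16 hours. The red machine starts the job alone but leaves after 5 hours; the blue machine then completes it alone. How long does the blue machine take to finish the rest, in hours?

192/17 hours

In 5 hours the red machine does 5/17 of the job, leaving 12/17.
The blue machine works at 1/16 per hour, so finishing takes 12/17 ÷ 1/16 = 192/17 hours.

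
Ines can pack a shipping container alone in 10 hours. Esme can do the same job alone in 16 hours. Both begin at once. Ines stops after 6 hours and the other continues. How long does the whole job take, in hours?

32/5 hours

In the first 6 hours the combined rate is 13/80, so 39/40 of the job is done, leaving 1/40.
After Ines leaves the rate is 1/16 per hour; the remaining 1/40 takes 2/5 hours.
Total = 6 + 2/5 = 32/5 hours.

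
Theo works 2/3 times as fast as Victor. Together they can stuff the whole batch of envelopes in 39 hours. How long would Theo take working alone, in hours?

Let Victor's rate be r; then Theo's rate is (2/3)r, so together (2/3 + 1)r = (5/3)r = 1/39.
Thus r = 1/65 per hour.
Victor alone: 65 hours; Theo alone: 195/2 hours.

195/2 hours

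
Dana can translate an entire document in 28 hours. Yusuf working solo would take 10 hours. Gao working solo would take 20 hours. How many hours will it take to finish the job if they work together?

70/13 hours

Combined rate: 1/28 + 1/10 + 1/20 = (5 + 14 + 7)/140 = 26/140 = 13/70 per hour.
Time = 1 ÷ (13/70) = 70/13 hours.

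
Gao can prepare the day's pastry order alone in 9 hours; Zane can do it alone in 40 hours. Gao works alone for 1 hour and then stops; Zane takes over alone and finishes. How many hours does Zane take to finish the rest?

320/9 hours

In 1 hour Gao does 1/9 of the job, leaving 8/9.
Zane works at 1/40 per hour, so finishing takes 8/9 ÷ 1/40 = 320/9 hours.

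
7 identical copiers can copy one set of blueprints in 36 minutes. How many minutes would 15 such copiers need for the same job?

84/5 minutes

Total work is 7·36 = 252 copier-minutes.
With 15 copiers: 252/15 = 84/5 minutes.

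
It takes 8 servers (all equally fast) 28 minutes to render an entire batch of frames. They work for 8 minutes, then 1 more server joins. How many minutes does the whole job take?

One server does 1/224 of the job per minute.
After 8 minutes with 8 servers, 2/7 is done (5/7 left).
With 9 servers the rate is 9/224, so the rest takes 5/7 ÷ 9/224 = 160/9 minutes.
Total = 8 + 160/9 = 232/9 minutes.

232/9 minutes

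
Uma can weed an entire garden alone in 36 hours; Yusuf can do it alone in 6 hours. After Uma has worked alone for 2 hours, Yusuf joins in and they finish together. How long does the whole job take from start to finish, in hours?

48/7 hours

In 2 hours Uma does 2/36 = 1/18 of the job, leaving 17/18.
Uma and Yusuf together work at 7/36 per hour, so finishing takes 17/18 ÷ 7/36 = 34/7 hours.
Total time = 2 + 34/7 = 48/7 hours.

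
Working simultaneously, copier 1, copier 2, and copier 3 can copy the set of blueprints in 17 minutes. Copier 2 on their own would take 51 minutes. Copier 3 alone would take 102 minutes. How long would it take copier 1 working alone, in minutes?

34 minutes

Combined rate is 1/17 per minute.
Known contribution: 1/51 + 1/102 = (2 + 1)/102 = 3/102 = 1/34 per minute.
So copier 1's rate is 1/17 − 1/34 = 1/34, meaning 34 minutes alone.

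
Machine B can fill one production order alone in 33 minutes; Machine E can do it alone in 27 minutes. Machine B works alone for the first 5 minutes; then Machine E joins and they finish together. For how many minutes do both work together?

63/5 minutes

In 5 minutes Machine B does 5/33 of the job, leaving 28/33.
Machine B and Machine E together work at 20/297 per minute, so finishing takes 28/33 ÷ 20/297 = 63/5 minutes.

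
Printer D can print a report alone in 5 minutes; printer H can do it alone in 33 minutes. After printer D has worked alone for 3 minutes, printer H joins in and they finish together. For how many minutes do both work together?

33/19 minutes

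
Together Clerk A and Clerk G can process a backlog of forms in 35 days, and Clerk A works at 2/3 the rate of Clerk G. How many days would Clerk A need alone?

175/2 days

Let Clerk G's rate be r; then Clerk A's rate is (2/3)r, so together (2/3 + 1)r = (5/3)r = 1/35.
Thus r = 3/175 per day.
Clerk G alone: 175/3 days; Clerk A alone: 175/2 days.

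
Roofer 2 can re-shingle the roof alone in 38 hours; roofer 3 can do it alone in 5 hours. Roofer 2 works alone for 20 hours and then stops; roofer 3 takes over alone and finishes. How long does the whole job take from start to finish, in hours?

In 20 hours roofer 2 does 20/38 = 10/19 of the job, leaving 9/19.
Roofer 3 works at 1/5 per hour, so finishing takes 9/19 ÷ 1/5 = 45/19 hours.
Total time = 20 + 45/19 = 425/19 hours.

425/19 hours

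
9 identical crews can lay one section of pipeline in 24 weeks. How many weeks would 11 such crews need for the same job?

Total work is 9·24 = 216 crew-weeks.
With 11 crews: 216/11 weeks.

216/11 weeks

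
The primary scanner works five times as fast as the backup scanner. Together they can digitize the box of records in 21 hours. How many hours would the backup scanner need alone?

126 hours

Let the backup scanner's rate be r; then the primary scanner's rate is 5r, so together (5 + 1)r = 6r = 1/21.
Thus r = 1/126 per hour.
The backup scanner alone: 126 hours; the primary scanner alone: 126/5 hours.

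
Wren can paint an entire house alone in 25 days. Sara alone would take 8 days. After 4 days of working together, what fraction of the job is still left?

Combined rate: 1/25 + 1/8 = (8 + 25)/200 = 33/200 per day.
In 4 days they complete 4·33/200 = 33/50 of the job.
So 17/50 remains.

17/50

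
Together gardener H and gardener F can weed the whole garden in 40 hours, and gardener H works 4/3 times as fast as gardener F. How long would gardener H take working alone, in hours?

Let gardener F's rate be r; then gardener H's rate is (4/3)r, so together (4/3 + 1)r = (7/3)r = 1/40.
Thus r = 3/280 per hour.
Gardener F alone: 280/3 hours; gardener H alone: 70 hours.

70 hours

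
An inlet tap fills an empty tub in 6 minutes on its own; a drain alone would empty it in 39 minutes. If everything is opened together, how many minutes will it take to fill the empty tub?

78/11 minutes

Net rate = 1/6 − 1/39 = (13 − 2)/78 = 11/78 per minute.
Filling time = 1 ÷ (11/78) = 78/11 minutes.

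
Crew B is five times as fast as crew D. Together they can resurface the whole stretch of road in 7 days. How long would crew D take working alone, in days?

Let crew D's rate be r; then crew B's rate is 5r, so together (5 + 1)r = 6r = 1/7.
Thus r = 1/42 per day.
Crew D alone: 42 days; crew B alone: 42/5 days.

42 days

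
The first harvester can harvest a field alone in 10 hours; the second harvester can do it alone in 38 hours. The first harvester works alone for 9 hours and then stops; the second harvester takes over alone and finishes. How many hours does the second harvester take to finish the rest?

19/5 hours

In 9 hours the first harvester does 9/10 of the job, leaving 1/10.
The second harvester works at 1/38 per hour, so finishing takes 1/10 ÷ 1/38 = 19/5 hours.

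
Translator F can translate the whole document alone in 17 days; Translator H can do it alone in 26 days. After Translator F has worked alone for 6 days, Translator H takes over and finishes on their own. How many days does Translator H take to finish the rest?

286/17 days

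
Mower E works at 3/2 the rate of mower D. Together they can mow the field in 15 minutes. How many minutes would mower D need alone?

Let mower D's rate be r; then mower E's rate is (3/2)r, so together (3/2 + 1)r = (5/2)r = 1/15.
Thus r = 2/75 per minute.
Mower D alone: 75/2 minutes; mower E alone: 25 minutes.

75/2 minutes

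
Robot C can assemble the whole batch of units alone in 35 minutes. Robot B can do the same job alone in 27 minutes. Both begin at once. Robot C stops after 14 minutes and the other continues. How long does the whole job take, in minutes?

81/5 minutes

In the first 14 minutes the combined rate is 62/945, so 124/135 of the job is done, leaving 11/135.
After robot C leaves the rate is 1/27 per minute; the remaining 11/135 takes 11/5 minutes.
Total = 14 + 11/5 = 81/5 minutes.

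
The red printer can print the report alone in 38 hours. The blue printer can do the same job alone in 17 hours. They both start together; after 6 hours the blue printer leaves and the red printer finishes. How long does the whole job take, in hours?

418/17 hours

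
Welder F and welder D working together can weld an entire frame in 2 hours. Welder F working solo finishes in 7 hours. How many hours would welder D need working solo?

14/5 hours

Combined rate is 1/2 per hour.
Known contribution: 1/7 per hour.
So welder D's rate is 1/2 − 1/7 = 5/14, meaning 14/5 hours alone.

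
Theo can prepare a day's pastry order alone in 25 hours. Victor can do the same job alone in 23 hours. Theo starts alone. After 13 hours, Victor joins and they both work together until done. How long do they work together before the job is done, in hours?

In the first 13 hours Theo alone does 13/25 of the job, leaving 12/25.
Once everyone is working, combined rate: 1/25 + 1/23 = (23 + 25)/575 = 48/575 per hour.
Remaining 12/25 at 48/575 per hour takes 23/4 hours.

23/4 hours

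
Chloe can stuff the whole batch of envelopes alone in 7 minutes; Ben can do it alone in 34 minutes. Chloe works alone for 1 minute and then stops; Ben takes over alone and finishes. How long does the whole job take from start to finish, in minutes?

In 1 minute Chloe does 1/7 of the job, leaving 6/7.
Ben works at 1/34 per minute, so finishing takes 6/7 ÷ 1/34 = 204/7 minutes.
Total time = 1 + 204/7 = 211/7 minutes.

211/7 minutes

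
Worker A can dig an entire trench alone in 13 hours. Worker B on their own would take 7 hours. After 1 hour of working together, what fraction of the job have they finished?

20/91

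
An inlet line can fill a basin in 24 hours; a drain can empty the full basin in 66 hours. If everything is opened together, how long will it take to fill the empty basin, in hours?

264/7 hours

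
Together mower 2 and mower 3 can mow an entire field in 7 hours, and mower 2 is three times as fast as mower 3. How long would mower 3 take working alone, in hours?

Let mower 3's rate be r; then mower 2's rate is 3r, so together (3 + 1)r = 4r = 1/7.
Thus r = 1/28 per hour.
Mower 3 alone: 28 hours; mower 2 alone: 28/3 hours.

28 hours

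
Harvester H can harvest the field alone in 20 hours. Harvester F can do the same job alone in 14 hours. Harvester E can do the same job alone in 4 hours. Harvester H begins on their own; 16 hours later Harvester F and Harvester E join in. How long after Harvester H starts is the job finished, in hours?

In the first 16 hours Harvester H alone does 16/20 = 4/5 of the job, leaving 1/5.
Once everyone is working, combined rate: 1/20 + 1/14 + 1/4 = (7 + 10 + 35)/140 = 52/140 = 13/35 per hour.
Remaining 1/5 at 13/35 per hour takes 7/13 hours.
Total from the start = 16 + 7/13 = 215/13 hours.

215/13 hours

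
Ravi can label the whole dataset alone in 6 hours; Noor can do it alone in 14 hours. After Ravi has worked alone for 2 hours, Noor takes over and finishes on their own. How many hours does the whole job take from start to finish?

In 2 hours Ravi does 2/6 = 1/3 of the job, leaving 2/3.
Noor works at 1/14 per hour, so finishing takes 2/3 ÷ 1/14 = 28/3 hours.
Total time = 2 + 28/3 = 34/3 hours.

34/3 hours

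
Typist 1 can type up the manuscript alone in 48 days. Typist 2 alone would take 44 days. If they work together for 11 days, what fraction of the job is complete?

Combined rate: 1/48 + 1/44 = (11 + 12)/528 = 23/528 per day.
In 11 days they complete 11·23/528 = 23/48 of the job.

23/48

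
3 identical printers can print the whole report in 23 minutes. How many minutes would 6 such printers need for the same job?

23/2 minutes

Total work is 3·23 = 69 printer-minutes.
With 6 printers: 69/6 = 23/2 minutes.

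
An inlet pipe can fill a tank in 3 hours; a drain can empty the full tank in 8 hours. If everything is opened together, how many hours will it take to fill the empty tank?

Net rate = 1/3 − 1/8 = (8 − 3)/24 = 5/24 per hour.
Filling time = 1 ÷ (5/24) = 24/5 hours.

24/5 hours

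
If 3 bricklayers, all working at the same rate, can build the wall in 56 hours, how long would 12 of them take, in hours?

14 hours

Total work is 3·56 = 168 bricklayer-hours.
With 12 bricklayers: 168/12 = 14 hours.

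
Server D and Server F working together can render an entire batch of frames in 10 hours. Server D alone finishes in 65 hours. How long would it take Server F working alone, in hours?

Combined rate is 1/10 per hour.
Known contribution: 1/65 per hour.
So Server F's rate is 1/10 − 1/65 = 11/130, meaning 130/11 hours alone.

130/11 hours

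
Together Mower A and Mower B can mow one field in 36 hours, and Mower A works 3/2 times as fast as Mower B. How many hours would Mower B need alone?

90 hours

Let Mower B's rate be r; then Mower A's rate is (3/2)r, so together (3/2 + 1)r = (5/2)r = 1/36.
Thus r = 1/90 per hour.
Mower B alone: 90 hours; Mower A alone: 60 hours.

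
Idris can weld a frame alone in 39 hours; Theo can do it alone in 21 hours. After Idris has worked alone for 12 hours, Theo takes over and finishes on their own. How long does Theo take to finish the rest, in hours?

In 12 hours Idris does 12/39 = 4/13 of the job, leaving 9/13.
Theo works at 1/21 per hour, so finishing takes 9/13 ÷ 1/21 = 189/13 hours.

189/13 hours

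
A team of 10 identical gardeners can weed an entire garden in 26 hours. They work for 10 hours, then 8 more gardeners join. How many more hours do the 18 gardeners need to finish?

One gardener does 1/260 of the job per hour.
After 10 hours with 10 gardeners, 5/13 is done (8/13 left).
With 18 gardeners the rate is 18/260 = 9/130, so the rest takes 8/13 ÷ 9/130 = 80/9 hours.

80/9 hours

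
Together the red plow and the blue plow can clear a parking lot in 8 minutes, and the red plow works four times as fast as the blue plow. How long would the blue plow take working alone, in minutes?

40 minutes

Let the blue plow's rate be r; then the red plow's rate is 4r, so together (4 + 1)r = 5r = 1/8.
Thus r = 1/40 per minute.
The blue plow alone: 40 minutes; the red plow alone: 10 minutes.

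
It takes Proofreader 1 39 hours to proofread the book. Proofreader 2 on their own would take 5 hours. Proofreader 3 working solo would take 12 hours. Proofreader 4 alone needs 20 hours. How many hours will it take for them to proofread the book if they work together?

39/14 hours

Combined rate: 1/39 + 1/5 + 1/12 + 1/20 = (20 + 156 + 65 + 39)/780 = 280/780 = 14/39 per hour.
Time = 1 ÷ (14/39) = 39/14 hours.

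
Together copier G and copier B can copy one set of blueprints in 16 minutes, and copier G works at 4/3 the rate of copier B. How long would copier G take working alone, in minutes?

Let copier B's rate be r; then copier G's rate is (4/3)r, so together (4/3 + 1)r = (7/3)r = 1/16.
Thus r = 3/112 per minute.
Copier B alone: 112/3 minutes; copier G alone: 28 minutes.

28 minutes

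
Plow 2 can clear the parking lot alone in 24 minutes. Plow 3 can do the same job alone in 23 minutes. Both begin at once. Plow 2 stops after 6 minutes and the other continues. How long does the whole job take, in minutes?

In the first 6 minutes the combined rate is 47/552, so 47/92 of the job is done, leaving 45/92.
After plow 2 leaves the rate is 1/23 per minute; the remaining 45/92 takes 45/4 minutes.
Total = 6 + 45/4 = 69/4 minutes.

69/4 minutes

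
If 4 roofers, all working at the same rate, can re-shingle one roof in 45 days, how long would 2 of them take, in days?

90 days

Total work is 4·45 = 180 roofer-days.
With 2 roofers: 180/2 = 90 days.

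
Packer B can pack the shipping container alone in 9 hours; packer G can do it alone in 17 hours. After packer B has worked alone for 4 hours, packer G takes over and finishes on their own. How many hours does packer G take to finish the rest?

85/9 hours

In 4 hours packer B does 4/9 of the job, leaving 5/9.
Packer G works at 1/17 per hour, so finishing takes 5/9 ÷ 1/17 = 85/9 hours.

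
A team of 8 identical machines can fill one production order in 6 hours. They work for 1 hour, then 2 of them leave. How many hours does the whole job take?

23/3 hours

One machine does 1/48 of the job per hour.
After 1 hour with 8 machines, 1/6 is done (5/6 left).
With 6 machines the rate is 6/48 = 1/8, so the rest takes 5/6 ÷ 1/8 = 20/3 hours.
Total = 1 + 20/3 = 23/3 hours.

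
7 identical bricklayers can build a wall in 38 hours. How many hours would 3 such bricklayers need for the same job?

266/3 hours

Total work is 7·38 = 266 bricklayer-hours.
With 3 bricklayers: 266/3 hours.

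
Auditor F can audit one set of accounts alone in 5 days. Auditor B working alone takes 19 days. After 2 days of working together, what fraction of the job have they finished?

48/95

Combined rate: 1/5 + 1/19 = (19 + 5)/95 = 24/95 per day.
In 2 days they complete 2·24/95 = 48/95 of the job.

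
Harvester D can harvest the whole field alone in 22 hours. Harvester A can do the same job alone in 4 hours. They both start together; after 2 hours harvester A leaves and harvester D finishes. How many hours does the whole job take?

In the first 2 hours the combined rate is 13/44, so 13/22 of the job is done, leaving 9/22.
After harvester A leaves the rate is 1/22 per hour; the remaining 9/22 takes 9 hours.
Total = 2 + 9 = 11 hours.

11 hours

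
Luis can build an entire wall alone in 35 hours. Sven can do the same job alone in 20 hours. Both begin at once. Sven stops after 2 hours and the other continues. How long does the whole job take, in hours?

63/2 hours

In the first 2 hours the combined rate is 11/140, so 11/70 of the job is done, leaving 59/70.
After Sven leaves the rate is 1/35 per hour; the remaining 59/70 takes 59/2 hours.
Total = 2 + 59/2 = 63/2 hours.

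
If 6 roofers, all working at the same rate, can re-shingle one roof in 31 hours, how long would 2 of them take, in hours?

Total work is 6·31 = 186 roofer-hours.
With 2 roofers: 186/2 = 93 hours.

93 hours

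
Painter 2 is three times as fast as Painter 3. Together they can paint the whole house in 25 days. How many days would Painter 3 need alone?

100 days

Let Painter 3's rate be r; then Painter 2's rate is 3r, so together (3 + 1)r = 4r = 1/25.
Thus r = 1/100 per day.
Painter 3 alone: 100 days; Painter 2 alone: 100/3 days.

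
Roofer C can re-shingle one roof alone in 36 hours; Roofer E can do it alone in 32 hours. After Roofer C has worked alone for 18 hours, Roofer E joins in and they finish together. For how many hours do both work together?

144/17 hours

In 18 hours Roofer C does 18/36 = 1/2 of the job, leaving 1/2.
Roofer C and Roofer E together work at 17/288 per hour, so finishing takes 1/2 ÷ 17/288 = 144/17 hours.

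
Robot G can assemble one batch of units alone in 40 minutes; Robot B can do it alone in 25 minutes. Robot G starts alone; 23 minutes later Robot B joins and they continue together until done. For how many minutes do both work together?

In 23 minutes Robot G does 23/40 of the job, leaving 17/40.
Robot G and Robot B together work at 13/200 per minute, so finishing takes 17/40 ÷ 13/200 = 85/13 minutes.

85/13 minutes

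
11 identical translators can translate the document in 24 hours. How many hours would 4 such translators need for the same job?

66 hours

Total work is 11·24 = 264 translator-hours.
With 4 translators: 264/4 = 66 hours.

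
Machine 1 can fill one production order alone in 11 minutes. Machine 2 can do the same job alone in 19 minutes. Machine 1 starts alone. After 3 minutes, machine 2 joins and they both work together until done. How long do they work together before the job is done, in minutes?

In the first 3 minutes machine 1 alone does 3/11 of the job, leaving 8/11.
Once everyone is working, combined rate: 1/11 + 1/19 = (19 + 11)/209 = 30/209 per minute.
Remaining 8/11 at 30/209 per minute takes 76/15 minutes.

76/15 minutes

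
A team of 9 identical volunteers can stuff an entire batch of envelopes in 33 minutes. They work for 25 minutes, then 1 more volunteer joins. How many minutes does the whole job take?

161/5 minutes

One volunteer does 1/297 of the job per minute.
After 25 minutes with 9 volunteers, 25/33 is done (8/33 left).
With 10 volunteers the rate is 10/297, so the rest takes 8/33 ÷ 10/297 = 36/5 minutes.
Total = 25 + 36/5 = 161/5 minutes.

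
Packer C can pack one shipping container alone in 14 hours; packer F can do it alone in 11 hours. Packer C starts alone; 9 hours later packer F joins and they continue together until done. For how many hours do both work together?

11/5 hours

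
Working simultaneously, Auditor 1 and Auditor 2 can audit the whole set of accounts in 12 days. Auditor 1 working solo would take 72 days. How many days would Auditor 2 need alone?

Combined rate is 1/12 per day.
Known contribution: 1/72 per day.
So Auditor 2's rate is 1/12 − 1/72 = 5/72, meaning 72/5 days alone.

72/5 days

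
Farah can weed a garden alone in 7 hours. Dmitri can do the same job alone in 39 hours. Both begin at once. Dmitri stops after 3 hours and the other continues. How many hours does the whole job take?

84/13 hours

In the first 3 hours the combined rate is 46/273, so 46/91 of the job is done, leaving 45/91.
After Dmitri leaves the rate is 1/7 per hour; the remaining 45/91 takes 45/13 hours.
Total = 3 + 45/13 = 84/13 hours.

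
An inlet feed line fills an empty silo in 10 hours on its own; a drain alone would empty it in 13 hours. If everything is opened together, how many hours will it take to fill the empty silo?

Net rate = 1/10 − 1/13 = (13 − 10)/130 = 3/130 per hour.
Filling time = 1 ÷ (3/130) = 130/3 hours.

130/3 hours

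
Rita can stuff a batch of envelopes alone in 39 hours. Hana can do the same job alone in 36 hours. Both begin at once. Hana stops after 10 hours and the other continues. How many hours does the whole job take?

In the first 10 hours the combined rate is 25/468, so 125/234 of the job is done, leaving 109/234.
After Hana leaves the rate is 1/39 per hour; the remaining 109/234 takes 109/6 hours.
Total = 10 + 109/6 = 169/6 hours.

169/6 hours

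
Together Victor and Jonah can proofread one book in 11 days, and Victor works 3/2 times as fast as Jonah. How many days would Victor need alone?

Let Jonah's rate be r; then Victor's rate is (3/2)r, so together (3/2 + 1)r = (5/2)r = 1/11.
Thus r = 2/55 per day.
Jonah alone: 55/2 days; Victor alone: 55/3 days.

55/3 days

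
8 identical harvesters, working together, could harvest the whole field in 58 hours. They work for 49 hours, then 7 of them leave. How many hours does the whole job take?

121 hours

One harvester does 1/464 of the job per hour.
After 49 hours with 8 harvesters, 49/58 is done (9/58 left).
With 1 harvester the rate is 1/464, so the rest takes 9/58 ÷ 1/464 = 72 hours.
Total = 49 + 72 = 121 hours.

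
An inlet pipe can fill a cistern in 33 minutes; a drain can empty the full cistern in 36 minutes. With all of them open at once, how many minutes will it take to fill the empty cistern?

396 minutes

Net rate = 1/33 − 1/36 = (12 − 11)/396 = 1/396 per minute.
Filling time = 1 ÷ (1/396) = 396 minutes.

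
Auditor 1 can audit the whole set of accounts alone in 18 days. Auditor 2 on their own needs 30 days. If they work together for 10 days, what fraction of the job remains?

1/9

Combined rate: 1/18 + 1/30 = (5 + 3)/90 = 8/90 = 4/45 per day.
In 10 days they complete 10·4/45 = 8/9 of the job.
So 1/9 remains.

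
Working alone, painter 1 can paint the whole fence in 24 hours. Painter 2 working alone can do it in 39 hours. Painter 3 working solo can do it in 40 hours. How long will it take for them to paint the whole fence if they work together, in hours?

65/6 hours

Combined rate: 1/24 + 1/39 + 1/40 = (65 + 40 + 39)/1560 = 144/1560 = 6/65 per hour.
Time = 1 ÷ (6/65) = 65/6 hours.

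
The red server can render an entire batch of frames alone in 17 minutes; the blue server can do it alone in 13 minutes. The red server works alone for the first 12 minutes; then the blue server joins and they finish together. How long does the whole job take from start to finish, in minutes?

In 12 minutes the red server does 12/17 of the job, leaving 5/17.
The red server and the blue server together work at 30/221 per minute, so finishing takes 5/17 ÷ 30/221 = 13/6 minutes.
Total time = 12 + 13/6 = 85/6 minutes.

85/6 minutes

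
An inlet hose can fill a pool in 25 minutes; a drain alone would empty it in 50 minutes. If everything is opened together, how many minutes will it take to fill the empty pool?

Net rate = 1/25 − 1/50 = (2 − 1)/50 = 1/50 per minute.
Filling time = 1 ÷ (1/50) = 50 minutes.

50 minutes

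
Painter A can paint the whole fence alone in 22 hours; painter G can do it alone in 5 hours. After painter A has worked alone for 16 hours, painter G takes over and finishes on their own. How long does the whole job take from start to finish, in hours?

In 16 hours painter A does 16/22 = 8/11 of the job, leaving 3/11.
Painter G works at 1/5 per hour, so finishing takes 3/11 ÷ 1/5 = 15/11 hours.
Total time = 16 + 15/11 = 191/11 hours.

191/11 hours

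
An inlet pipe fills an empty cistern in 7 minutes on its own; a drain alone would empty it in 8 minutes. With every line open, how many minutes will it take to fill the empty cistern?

Net rate = 1/7 − 1/8 = (8 − 7)/56 = 1/56 per minute.
Filling time = 1 ÷ (1/56) = 56 minutes.

56 minutes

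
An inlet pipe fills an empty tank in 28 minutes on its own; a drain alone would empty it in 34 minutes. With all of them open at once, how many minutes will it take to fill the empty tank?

Net rate = 1/28 − 1/34 = (17 − 14)/476 = 3/476 per minute.
Filling time = 1 ÷ (3/476) = 476/3 minutes.

476/3 minutes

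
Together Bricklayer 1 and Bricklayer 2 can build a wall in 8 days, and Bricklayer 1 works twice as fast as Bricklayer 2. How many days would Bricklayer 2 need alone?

24 days

Let Bricklayer 2's rate be r; then Bricklayer 1's rate is 2r, so together (2 + 1)r = 3r = 1/8.
Thus r = 1/24 per day.
Bricklayer 2 alone: 24 days; Bricklayer 1 alone: 12 days.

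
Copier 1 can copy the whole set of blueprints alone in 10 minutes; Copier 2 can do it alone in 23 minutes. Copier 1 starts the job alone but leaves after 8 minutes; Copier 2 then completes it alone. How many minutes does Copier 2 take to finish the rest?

In 8 minutes Copier 1 does 8/10 = 4/5 of the job, leaving 1/5.
Copier 2 works at 1/23 per minute, so finishing takes 1/5 ÷ 1/23 = 23/5 minutes.

23/5 minutes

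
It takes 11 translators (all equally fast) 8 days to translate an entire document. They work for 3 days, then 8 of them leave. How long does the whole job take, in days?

One translator does 1/88 of the job per day.
After 3 days with 11 translators, 3/8 is done (5/8 left).
With 3 translators the rate is 3/88, so the rest takes 5/8 ÷ 3/88 = 55/3 days.
Total = 3 + 55/3 = 64/3 days.

64/3 days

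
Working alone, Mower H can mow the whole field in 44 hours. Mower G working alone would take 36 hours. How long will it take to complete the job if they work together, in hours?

Combined rate: 1/44 + 1/36 = (9 + 11)/396 = 20/396 = 5/99 per hour.
Time = 1 ÷ (5/99) = 99/5 hours.

99/5 hours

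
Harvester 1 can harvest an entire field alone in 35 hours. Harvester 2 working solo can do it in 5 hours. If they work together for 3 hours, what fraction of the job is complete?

Combined rate: 1/35 + 1/5 = (1 + 7)/35 = 8/35 per hour.
In 3 hours they complete 3·8/35 = 24/35 of the job.

24/35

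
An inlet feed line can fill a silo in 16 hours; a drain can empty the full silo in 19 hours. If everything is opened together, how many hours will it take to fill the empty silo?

304/3 hours

Net rate = 1/16 − 1/19 = (19 − 16)/304 = 3/304 per hour.
Filling time = 1 ÷ (3/304) = 304/3 hours.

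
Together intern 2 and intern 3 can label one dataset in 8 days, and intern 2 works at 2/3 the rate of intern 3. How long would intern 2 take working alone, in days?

Let intern 3's rate be r; then intern 2's rate is (2/3)r, so together (2/3 + 1)r = (5/3)r = 1/8.
Thus r = 3/40 per day.
Intern 3 alone: 40/3 days; intern 2 alone: 20 days.

20 days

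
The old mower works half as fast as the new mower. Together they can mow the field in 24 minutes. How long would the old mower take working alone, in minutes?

72 minutes

Let the new mower's rate be r; then the old mower's rate is (1/2)r, so together (1/2 + 1)r = (3/2)r = 1/24.
Thus r = 1/36 per minute.
The new mower alone: 36 minutes; the old mower alone: 72 minutes.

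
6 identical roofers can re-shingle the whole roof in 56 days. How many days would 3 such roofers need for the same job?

112 days

Total work is 6·56 = 336 roofer-days.
With 3 roofers: 336/3 = 112 days.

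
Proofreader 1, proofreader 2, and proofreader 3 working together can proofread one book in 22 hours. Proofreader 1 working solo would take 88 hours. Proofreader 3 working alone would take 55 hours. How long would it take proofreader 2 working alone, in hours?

440/7 hours

Combined rate is 1/22 per hour.
Known contribution: 1/88 + 1/55 = (5 + 8)/440 = 13/440 per hour.
So proofreader 2's rate is 1/22 − 13/440 = 7/440, meaning 440/7 hours alone.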